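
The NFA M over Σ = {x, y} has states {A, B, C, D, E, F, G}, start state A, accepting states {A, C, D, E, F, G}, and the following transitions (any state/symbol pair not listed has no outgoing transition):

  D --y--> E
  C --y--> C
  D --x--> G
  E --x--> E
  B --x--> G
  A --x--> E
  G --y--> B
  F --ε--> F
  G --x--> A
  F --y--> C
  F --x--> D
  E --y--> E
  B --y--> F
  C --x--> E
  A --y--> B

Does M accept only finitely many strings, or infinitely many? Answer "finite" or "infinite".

State C is reachable from the start and can reach an accepting state, and it lies on the cycle C → C.
Traversing that cycle any number of times yields accepted strings of unbounded length, so the language is infinite.

infinite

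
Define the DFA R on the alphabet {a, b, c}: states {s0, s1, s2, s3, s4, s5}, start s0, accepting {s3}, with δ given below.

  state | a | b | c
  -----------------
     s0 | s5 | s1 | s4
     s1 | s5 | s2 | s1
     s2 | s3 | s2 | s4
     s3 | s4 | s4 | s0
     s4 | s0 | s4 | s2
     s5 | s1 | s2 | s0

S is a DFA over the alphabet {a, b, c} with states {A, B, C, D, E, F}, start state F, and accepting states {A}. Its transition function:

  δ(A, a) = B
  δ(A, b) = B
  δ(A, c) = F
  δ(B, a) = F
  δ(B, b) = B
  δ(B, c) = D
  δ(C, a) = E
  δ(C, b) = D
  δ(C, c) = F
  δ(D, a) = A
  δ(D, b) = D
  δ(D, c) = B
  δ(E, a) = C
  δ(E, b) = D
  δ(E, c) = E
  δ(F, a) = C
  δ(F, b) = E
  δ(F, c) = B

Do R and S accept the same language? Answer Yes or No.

Yes

Exploring the product automaton R × S from the start pair (s0, F), following both machines on each input symbol, reaches 6 state pairs: (s0, F), (s5, C), (s1, E), (s4, B), (s2, D), (s3, A).
R accepts in {s3} and S accepts in {A}. In every reachable pair the two components are either both accepting — (s3, A) — or both non-accepting, so no string is accepted by exactly one of the machines: L(R) \ L(S) and L(S) \ L(R) are both empty.
Hence every string is accepted by R iff it is accepted by S, and the two languages coincide.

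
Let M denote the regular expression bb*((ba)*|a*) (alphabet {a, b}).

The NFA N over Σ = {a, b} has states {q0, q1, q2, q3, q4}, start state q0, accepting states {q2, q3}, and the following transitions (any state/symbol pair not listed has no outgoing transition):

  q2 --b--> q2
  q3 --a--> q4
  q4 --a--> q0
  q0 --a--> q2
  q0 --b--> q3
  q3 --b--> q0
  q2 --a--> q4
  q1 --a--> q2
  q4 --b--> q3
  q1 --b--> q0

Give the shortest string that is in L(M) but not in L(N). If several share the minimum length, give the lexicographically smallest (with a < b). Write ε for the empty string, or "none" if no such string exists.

The string ba is accepted by M but not by N.
No shorter string lies in the difference, and ba is the lexicographically first length-2 string in L(M) \ L(N).

ba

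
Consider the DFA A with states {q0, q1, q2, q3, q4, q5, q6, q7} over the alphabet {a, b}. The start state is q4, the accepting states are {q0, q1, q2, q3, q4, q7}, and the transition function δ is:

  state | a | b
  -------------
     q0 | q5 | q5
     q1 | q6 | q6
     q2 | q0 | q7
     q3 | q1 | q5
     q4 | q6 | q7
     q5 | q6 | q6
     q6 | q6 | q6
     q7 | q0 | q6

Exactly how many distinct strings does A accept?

The useful subgraph on states {q0, q4, q7} is acyclic, so L(A) is finite; the longest accepting path visits 3 useful states, giving maximum string length 2.
Counting accepting paths from q4 by length: 1 of length 0, 1 of length 1, 1 of length 2. Total 3.

3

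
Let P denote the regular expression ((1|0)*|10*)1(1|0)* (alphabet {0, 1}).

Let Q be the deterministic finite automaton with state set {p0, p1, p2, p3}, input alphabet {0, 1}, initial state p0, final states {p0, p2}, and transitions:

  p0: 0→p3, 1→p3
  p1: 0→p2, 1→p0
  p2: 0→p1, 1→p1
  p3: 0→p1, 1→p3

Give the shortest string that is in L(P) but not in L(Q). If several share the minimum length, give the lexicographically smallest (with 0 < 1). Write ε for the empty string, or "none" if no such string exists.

1

The string 1 is accepted by P but not by Q.
No shorter string lies in the difference, and 1 is the lexicographically first length-1 string in L(P) \ L(Q).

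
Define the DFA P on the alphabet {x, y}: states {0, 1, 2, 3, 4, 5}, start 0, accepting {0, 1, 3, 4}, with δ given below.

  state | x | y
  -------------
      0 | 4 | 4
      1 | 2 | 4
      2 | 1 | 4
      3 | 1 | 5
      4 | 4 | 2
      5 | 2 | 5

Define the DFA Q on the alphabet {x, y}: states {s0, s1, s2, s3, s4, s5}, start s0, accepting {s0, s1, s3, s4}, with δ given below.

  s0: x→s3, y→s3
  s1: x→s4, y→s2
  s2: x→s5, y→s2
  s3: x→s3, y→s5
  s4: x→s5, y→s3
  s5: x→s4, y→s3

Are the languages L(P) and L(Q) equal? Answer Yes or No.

Exploring the product automaton P × Q from the start pair (0, s0), following both machines on each input symbol, reaches 4 state pairs: (0, s0), (4, s3), (2, s5), (1, s4).
P accepts in {0, 1, 3, 4} and Q accepts in {s0, s1, s3, s4}. In every reachable pair the two components are either both accepting — (0, s0), (4, s3), (1, s4) — or both non-accepting, so no string is accepted by exactly one of the machines: L(P) \ L(Q) and L(Q) \ L(P) are both empty.
Hence every string is accepted by P iff it is accepted by Q, and the two languages coincide.

Yes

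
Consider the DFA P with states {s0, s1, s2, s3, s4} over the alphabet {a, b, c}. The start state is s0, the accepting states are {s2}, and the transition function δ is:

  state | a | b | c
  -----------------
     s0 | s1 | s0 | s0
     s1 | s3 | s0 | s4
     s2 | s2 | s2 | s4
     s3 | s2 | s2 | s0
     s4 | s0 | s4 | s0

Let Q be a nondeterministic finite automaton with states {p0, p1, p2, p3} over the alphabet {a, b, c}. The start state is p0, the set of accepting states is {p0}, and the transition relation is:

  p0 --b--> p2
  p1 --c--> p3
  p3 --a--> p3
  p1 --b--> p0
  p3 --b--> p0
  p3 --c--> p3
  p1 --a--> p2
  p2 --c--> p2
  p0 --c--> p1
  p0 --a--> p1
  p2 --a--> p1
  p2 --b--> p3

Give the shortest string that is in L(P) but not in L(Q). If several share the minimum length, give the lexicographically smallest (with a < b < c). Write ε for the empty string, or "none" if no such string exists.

aaa

The string aaa is accepted by P but not by Q.
No shorter string lies in the difference, and aaa is the lexicographically first length-3 string in L(P) \ L(Q).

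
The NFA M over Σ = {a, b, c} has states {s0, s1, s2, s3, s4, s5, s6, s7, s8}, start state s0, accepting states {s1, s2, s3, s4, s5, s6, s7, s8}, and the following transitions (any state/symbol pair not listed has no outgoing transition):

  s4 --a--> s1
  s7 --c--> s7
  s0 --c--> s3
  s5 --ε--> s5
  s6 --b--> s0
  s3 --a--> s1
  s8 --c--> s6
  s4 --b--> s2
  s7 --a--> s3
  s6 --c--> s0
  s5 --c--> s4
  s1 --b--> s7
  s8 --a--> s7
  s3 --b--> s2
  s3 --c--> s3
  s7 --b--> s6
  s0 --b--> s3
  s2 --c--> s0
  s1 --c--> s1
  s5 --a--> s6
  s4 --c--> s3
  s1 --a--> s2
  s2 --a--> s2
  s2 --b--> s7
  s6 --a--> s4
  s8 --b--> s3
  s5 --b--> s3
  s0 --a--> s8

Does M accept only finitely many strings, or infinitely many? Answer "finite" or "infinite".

State s1 is reachable from the start and can reach an accepting state, and it lies on the cycle s1 → s1.
Traversing that cycle any number of times yields accepted strings of unbounded length, so the language is infinite.

infinite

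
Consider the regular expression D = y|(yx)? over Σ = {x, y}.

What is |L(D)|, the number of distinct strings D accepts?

3

The expression has no Kleene star, so L(D) is finite. Expanding the alternatives gives {ε, y, yx}.
That is 1 of length 0, 1 of length 1, 1 of length 2: 3 strings in all.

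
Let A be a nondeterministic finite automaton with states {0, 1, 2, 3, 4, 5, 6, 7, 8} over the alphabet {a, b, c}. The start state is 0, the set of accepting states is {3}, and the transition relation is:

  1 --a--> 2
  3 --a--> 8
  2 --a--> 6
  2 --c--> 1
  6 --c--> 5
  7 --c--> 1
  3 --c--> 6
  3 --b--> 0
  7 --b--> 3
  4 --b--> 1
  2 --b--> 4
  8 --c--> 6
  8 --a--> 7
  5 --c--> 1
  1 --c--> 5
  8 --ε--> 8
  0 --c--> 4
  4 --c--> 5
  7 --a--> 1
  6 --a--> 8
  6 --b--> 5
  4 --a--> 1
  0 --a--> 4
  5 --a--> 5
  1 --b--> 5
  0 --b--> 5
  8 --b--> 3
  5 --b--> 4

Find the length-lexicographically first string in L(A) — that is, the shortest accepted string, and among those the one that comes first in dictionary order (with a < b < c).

A breadth-first search from 0 reaches an accepting state first via the path 0 → 4 → 1 → 2 → 6 → 8 → 3 on input aaaaab.
No string of length < 6 is accepted (BFS exhausts all shorter strings without reaching an accepting state), and aaaaab is the lexicographically least accepting string of length 6.

aaaaab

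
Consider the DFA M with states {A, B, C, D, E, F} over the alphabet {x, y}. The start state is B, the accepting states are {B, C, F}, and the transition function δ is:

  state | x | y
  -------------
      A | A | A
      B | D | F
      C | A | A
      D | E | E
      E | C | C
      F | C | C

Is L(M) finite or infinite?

finite

The useful states (reachable from B and able to reach an accepting state) are {B, C, D, E, F}.
Restricted to these states the transition graph has no cycle, so every accepting path has bounded length and L is finite.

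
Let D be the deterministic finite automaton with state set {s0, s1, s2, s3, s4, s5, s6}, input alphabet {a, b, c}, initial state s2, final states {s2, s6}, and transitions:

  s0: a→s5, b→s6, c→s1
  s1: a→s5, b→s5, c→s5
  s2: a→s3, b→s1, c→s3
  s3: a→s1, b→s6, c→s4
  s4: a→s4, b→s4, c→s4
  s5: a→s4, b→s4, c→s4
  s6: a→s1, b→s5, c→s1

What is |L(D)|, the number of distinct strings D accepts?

The useful subgraph on states {s2, s3, s6} is acyclic, so L(D) is finite; the longest accepting path visits 3 useful states, giving maximum string length 2.
Counting accepting paths from s2 by length: 1 of length 0, 2 of length 2. Total 3.

3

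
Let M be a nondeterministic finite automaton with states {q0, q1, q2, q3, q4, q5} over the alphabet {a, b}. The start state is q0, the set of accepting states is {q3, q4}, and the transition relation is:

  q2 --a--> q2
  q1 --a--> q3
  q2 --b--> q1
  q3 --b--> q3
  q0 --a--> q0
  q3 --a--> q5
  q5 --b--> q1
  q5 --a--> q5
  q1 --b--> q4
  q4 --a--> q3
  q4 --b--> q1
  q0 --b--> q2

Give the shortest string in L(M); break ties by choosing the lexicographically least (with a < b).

A breadth-first search from q0 reaches an accepting state first via the path q0 → q2 → q1 → q3 on input bba.
No string of length < 3 is accepted (BFS exhausts all shorter strings without reaching an accepting state), and bba is the lexicographically least accepting string of length 3.

bba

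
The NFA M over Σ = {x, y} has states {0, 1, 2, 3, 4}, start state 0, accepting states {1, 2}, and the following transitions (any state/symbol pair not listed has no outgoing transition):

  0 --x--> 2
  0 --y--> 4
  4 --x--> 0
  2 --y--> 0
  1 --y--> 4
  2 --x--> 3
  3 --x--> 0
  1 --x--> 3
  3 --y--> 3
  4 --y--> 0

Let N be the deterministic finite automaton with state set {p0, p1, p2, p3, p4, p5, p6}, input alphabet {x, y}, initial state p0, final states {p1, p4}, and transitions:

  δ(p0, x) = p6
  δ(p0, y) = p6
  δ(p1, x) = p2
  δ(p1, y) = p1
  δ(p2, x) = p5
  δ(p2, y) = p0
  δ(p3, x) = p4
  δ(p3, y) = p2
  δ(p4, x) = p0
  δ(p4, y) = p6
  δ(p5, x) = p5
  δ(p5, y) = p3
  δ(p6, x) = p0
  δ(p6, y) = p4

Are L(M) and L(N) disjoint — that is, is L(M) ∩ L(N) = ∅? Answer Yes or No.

Exploring the product automaton M × N from the start pair (0, p0), following both machines on each input symbol, reaches 10 state pairs: (0, p0), (2, p6), (4, p6), (3, p0), (0, p4), (0, p6), (3, p6), (2, p0), (4, p4), (3, p4).
M accepts in {1, 2} and N accepts in {p1, p4}; no reachable pair has both components accepting, so no string drives both machines to acceptance simultaneously and L(M) ∩ L(N) = ∅.
So no string is accepted by both, and the intersection is empty.

Yes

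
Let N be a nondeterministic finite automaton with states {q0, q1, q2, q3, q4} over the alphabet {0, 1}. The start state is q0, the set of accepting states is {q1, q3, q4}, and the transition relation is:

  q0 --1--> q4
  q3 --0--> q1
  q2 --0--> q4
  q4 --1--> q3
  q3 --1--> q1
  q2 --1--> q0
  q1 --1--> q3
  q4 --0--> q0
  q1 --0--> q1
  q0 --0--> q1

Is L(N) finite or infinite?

State q1 is reachable from the start and can reach an accepting state, and it lies on the cycle q1 → q1.
Traversing that cycle any number of times yields accepted strings of unbounded length, so the language is infinite.

infinite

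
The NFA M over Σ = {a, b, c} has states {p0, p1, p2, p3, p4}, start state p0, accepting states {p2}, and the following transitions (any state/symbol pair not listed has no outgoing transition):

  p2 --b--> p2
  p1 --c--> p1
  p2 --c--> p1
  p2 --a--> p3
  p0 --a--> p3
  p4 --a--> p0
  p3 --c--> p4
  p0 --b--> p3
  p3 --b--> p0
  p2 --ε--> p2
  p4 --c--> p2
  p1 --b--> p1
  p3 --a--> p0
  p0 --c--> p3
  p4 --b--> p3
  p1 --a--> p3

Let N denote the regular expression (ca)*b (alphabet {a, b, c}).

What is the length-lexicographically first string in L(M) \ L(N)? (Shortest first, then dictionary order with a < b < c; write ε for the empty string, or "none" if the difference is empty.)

acc

The string acc is accepted by M but not by N.
No shorter string lies in the difference, and acc is the lexicographically first length-3 string in L(M) \ L(N).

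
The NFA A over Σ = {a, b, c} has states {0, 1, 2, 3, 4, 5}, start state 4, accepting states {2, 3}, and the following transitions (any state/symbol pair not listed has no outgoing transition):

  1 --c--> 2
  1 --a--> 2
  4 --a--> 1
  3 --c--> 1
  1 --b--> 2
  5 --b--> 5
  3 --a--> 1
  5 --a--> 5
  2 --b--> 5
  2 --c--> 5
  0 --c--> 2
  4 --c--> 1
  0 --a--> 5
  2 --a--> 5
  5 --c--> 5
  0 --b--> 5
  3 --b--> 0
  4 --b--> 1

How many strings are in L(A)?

9

The useful subgraph on states {1, 2, 4} is acyclic, so L(A) is finite; the longest accepting path visits 3 useful states, giving maximum string length 2.
Counting accepting paths from 4 by length: 9 of length 2. Total 9.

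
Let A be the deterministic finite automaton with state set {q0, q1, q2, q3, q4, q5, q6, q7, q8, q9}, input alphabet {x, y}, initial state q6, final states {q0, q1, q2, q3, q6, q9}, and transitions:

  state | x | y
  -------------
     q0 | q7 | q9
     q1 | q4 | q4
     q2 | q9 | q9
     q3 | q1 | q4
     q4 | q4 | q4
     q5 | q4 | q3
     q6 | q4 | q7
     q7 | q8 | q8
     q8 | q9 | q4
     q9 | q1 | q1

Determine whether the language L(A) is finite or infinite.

finite

The useful states (reachable from q6 and able to reach an accepting state) are {q1, q6, q7, q8, q9}.
Restricted to these states the transition graph has no cycle, so every accepting path has bounded length and L is finite.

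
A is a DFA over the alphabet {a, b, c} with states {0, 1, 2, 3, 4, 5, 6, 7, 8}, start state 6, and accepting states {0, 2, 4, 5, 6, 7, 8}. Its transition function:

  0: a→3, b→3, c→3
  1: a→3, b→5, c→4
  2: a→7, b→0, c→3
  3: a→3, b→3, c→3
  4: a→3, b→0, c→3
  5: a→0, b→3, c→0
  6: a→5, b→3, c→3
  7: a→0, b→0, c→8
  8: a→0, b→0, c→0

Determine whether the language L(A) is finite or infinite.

finite

The useful states (reachable from 6 and able to reach an accepting state) are {0, 5, 6}.
Restricted to these states the transition graph has no cycle, so every accepting path has bounded length and L is finite.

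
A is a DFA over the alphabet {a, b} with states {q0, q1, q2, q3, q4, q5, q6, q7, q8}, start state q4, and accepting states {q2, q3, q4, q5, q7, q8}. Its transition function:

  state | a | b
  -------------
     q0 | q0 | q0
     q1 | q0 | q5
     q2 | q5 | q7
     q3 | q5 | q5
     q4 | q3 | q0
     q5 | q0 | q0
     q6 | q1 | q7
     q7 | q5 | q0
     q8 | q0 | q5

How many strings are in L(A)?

4

The useful subgraph on states {q3, q4, q5} is acyclic, so L(A) is finite; the longest accepting path visits 3 useful states, giving maximum string length 2.
Counting accepting paths from q4 by length: 1 of length 0, 1 of length 1, 2 of length 2. Total 4.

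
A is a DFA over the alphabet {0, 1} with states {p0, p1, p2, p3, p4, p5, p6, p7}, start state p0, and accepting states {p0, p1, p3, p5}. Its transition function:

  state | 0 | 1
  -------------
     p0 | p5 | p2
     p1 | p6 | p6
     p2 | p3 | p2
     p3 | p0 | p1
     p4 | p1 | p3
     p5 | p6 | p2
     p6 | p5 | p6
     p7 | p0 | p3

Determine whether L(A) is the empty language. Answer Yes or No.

No

The empty string ε is accepted: the run p0 ends in the accepting state p0.
Since at least one string is accepted, L(A) is not empty.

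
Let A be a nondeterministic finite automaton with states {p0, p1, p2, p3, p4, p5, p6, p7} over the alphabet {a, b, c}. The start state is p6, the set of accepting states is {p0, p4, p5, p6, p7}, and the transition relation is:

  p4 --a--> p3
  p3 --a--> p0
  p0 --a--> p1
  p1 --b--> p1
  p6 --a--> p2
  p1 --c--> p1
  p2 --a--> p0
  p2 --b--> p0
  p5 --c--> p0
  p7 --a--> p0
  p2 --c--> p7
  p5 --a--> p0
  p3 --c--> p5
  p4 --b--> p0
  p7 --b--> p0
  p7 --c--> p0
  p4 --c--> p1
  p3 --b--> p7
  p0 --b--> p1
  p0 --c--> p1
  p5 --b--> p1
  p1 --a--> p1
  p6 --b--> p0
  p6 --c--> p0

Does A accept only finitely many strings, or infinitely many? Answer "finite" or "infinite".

finite

The useful states (reachable from p6 and able to reach an accepting state) are {p0, p2, p6, p7}.
Restricted to these states the transition graph has no cycle, so every accepting path has bounded length and L is finite.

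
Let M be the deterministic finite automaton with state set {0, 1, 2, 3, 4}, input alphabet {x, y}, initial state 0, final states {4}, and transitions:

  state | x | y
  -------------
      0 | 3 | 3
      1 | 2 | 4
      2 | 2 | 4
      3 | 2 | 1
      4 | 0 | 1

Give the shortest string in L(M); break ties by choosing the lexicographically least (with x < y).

xxy

A breadth-first search from 0 reaches an accepting state first via the path 0 → 3 → 2 → 4 on input xxy.
No string of length < 3 is accepted (BFS exhausts all shorter strings without reaching an accepting state), and xxy is the lexicographically least accepting string of length 3.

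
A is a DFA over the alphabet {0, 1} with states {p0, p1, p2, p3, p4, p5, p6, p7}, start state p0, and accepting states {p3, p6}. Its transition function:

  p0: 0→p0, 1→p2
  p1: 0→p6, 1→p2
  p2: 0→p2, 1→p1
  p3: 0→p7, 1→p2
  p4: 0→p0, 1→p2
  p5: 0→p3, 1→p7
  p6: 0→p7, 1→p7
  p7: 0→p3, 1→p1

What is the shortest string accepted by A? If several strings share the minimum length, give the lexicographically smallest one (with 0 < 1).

A breadth-first search from p0 reaches an accepting state first via the path p0 → p2 → p1 → p6 on input 110.
No string of length < 3 is accepted (BFS exhausts all shorter strings without reaching an accepting state), and 110 is the lexicographically least accepting string of length 3.

110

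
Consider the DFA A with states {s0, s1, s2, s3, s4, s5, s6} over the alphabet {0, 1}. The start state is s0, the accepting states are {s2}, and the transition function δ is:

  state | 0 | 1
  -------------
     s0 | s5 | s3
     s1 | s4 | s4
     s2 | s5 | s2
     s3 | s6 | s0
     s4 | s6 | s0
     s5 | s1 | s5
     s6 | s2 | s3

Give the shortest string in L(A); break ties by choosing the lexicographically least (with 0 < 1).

100

A breadth-first search from s0 reaches an accepting state first via the path s0 → s3 → s6 → s2 on input 100.
No string of length < 3 is accepted (BFS exhausts all shorter strings without reaching an accepting state), and 100 is the lexicographically least accepting string of length 3.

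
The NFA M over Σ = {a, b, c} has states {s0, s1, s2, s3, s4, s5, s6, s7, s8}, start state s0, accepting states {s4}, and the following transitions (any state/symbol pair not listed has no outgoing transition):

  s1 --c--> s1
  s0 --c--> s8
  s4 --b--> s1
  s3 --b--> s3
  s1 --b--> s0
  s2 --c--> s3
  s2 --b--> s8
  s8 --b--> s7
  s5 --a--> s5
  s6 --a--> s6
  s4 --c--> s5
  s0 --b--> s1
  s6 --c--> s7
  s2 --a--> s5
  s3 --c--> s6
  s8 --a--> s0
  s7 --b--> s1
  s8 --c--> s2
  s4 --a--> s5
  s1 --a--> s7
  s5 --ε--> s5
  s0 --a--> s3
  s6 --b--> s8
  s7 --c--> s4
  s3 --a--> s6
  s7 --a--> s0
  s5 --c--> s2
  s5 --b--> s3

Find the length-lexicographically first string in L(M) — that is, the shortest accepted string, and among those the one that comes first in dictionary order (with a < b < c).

bac

A breadth-first search from s0 reaches an accepting state first via the path s0 → s1 → s7 → s4 on input bac.
No string of length < 3 is accepted (BFS exhausts all shorter strings without reaching an accepting state), and bac is the lexicographically least accepting string of length 3.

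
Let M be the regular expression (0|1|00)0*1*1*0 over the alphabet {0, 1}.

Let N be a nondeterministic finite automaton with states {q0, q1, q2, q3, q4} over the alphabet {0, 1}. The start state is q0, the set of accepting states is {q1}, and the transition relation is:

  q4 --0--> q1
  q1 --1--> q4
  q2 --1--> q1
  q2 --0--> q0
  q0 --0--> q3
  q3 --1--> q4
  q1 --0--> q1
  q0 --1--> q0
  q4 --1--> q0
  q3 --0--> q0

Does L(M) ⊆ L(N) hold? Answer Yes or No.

No

The string 00 is in L(M) but not in L(N).
So L(M) ⊄ L(N).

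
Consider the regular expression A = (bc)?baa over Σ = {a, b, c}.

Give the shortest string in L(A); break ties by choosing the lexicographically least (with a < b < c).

By inspection of the expression, no string of length less than 3 matches, and baa is the lexicographically first match of length 3.

baa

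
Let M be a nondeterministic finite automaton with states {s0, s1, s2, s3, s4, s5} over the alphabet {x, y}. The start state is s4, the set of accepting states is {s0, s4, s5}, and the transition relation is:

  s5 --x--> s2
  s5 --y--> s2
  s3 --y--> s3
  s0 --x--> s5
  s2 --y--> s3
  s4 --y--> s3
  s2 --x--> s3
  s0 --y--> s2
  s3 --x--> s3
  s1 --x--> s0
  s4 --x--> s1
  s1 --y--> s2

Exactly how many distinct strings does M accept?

The useful subgraph on states {s0, s1, s4, s5} is acyclic, so L(M) is finite; the longest accepting path visits 4 useful states, giving maximum string length 3.
Counting accepting paths from s4 by length: 1 of length 0, 1 of length 2, 1 of length 3. Total 3.

3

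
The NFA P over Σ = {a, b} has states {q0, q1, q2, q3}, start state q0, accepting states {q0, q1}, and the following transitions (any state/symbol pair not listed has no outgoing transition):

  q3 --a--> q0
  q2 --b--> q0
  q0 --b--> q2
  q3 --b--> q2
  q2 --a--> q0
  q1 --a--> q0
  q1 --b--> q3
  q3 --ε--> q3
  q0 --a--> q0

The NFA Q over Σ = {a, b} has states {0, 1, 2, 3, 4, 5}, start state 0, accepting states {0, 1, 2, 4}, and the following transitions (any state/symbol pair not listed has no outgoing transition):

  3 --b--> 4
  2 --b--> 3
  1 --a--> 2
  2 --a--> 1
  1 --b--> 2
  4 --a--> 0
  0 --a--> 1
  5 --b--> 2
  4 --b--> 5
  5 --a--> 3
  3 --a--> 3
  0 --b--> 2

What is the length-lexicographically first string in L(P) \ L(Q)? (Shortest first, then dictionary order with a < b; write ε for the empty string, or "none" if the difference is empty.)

The string bb is accepted by P but not by Q.
No shorter string lies in the difference, and bb is the lexicographically first length-2 string in L(P) \ L(Q).

bb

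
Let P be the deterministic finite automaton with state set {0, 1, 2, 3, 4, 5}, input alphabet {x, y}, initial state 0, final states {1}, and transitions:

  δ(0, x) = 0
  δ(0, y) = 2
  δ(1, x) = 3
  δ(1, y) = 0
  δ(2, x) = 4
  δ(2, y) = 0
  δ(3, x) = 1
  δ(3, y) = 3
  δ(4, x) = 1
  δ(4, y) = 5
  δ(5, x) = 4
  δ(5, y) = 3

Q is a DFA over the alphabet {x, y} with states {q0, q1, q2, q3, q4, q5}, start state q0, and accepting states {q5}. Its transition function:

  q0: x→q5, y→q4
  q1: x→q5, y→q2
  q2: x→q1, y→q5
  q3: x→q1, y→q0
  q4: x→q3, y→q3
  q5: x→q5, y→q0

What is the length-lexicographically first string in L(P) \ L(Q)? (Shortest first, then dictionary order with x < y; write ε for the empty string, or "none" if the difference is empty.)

The string yxx is accepted by P but not by Q.
No shorter string lies in the difference, and yxx is the lexicographically first length-3 string in L(P) \ L(Q).

yxx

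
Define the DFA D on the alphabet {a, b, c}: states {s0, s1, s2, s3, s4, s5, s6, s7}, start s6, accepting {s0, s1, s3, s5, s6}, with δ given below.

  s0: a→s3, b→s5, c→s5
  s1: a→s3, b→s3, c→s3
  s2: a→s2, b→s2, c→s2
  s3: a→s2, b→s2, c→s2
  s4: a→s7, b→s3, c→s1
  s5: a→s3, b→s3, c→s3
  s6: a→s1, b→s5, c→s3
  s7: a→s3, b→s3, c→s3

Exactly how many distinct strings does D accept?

The useful subgraph on states {s1, s3, s5, s6} is acyclic, so L(D) is finite; the longest accepting path visits 3 useful states, giving maximum string length 2.
Counting accepting paths from s6 by length: 1 of length 0, 3 of length 1, 6 of length 2. Total 10.

10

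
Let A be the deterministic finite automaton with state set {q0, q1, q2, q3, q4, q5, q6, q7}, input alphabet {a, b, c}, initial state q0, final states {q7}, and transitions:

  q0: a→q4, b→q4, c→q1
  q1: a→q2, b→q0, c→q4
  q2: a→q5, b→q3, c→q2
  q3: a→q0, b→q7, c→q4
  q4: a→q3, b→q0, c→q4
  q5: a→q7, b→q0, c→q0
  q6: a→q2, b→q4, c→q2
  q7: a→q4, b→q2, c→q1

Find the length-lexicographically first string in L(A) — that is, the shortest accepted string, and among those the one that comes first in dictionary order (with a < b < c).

A breadth-first search from q0 reaches an accepting state first via the path q0 → q4 → q3 → q7 on input aab.
No string of length < 3 is accepted (BFS exhausts all shorter strings without reaching an accepting state), and aab is the lexicographically least accepting string of length 3.

aab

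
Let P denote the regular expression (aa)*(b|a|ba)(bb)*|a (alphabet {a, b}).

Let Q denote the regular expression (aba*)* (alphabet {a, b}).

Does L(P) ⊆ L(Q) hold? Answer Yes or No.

No

The string a is in L(P) but not in L(Q).
So L(P) ⊄ L(Q).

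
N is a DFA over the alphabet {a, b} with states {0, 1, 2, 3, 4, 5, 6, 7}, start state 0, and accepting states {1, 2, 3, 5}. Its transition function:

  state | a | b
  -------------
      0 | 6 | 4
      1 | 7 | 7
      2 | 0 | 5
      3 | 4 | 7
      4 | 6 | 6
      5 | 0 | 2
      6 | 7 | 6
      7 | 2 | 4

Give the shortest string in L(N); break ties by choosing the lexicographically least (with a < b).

A breadth-first search from 0 reaches an accepting state first via the path 0 → 6 → 7 → 2 on input aaa.
No string of length < 3 is accepted (BFS exhausts all shorter strings without reaching an accepting state), and aaa is the lexicographically least accepting string of length 3.

aaa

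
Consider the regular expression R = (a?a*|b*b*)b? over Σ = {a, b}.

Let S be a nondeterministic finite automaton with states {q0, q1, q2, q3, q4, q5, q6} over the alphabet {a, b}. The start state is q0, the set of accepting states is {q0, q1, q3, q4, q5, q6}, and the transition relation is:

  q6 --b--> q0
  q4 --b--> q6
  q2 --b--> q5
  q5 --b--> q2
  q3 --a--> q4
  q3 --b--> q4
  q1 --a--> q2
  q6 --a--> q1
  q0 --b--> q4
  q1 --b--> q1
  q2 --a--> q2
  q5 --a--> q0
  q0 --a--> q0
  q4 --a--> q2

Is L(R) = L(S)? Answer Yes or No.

The string abb is accepted by S but rejected by R.
So L(R) ≠ L(S).

No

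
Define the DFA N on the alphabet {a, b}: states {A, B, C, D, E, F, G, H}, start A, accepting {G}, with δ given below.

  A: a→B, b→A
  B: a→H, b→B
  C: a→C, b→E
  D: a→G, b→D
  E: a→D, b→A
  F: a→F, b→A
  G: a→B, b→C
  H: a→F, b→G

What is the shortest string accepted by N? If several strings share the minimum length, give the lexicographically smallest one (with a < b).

aab

A breadth-first search from A reaches an accepting state first via the path A → B → H → G on input aab.
No string of length < 3 is accepted (BFS exhausts all shorter strings without reaching an accepting state), and aab is the lexicographically least accepting string of length 3.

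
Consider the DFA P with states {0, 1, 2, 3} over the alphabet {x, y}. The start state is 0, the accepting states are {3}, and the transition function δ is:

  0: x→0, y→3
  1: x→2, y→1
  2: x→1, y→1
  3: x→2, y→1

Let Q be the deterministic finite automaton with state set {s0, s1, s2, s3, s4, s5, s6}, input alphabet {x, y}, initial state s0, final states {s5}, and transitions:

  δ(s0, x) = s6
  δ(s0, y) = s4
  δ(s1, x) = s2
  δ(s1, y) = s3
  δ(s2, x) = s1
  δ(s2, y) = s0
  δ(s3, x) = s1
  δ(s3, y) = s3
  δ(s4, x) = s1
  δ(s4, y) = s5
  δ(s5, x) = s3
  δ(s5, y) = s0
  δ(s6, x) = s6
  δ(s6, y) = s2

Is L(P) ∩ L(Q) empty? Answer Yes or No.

Exploring the product automaton P × Q from the start pair (0, s0), following both machines on each input symbol, reaches 15 state pairs: (0, s0), (0, s6), (3, s4), (3, s2), (2, s1), (1, s5), (1, s0), (1, s2), (1, s3), (2, s3), (2, s6), (1, s4), (1, s1), (1, s6), (2, s2).
P accepts in {3} and Q accepts in {s5}; no reachable pair has both components accepting, so no string drives both machines to acceptance simultaneously and L(P) ∩ L(Q) = ∅.
So no string is accepted by both, and the intersection is empty.

Yes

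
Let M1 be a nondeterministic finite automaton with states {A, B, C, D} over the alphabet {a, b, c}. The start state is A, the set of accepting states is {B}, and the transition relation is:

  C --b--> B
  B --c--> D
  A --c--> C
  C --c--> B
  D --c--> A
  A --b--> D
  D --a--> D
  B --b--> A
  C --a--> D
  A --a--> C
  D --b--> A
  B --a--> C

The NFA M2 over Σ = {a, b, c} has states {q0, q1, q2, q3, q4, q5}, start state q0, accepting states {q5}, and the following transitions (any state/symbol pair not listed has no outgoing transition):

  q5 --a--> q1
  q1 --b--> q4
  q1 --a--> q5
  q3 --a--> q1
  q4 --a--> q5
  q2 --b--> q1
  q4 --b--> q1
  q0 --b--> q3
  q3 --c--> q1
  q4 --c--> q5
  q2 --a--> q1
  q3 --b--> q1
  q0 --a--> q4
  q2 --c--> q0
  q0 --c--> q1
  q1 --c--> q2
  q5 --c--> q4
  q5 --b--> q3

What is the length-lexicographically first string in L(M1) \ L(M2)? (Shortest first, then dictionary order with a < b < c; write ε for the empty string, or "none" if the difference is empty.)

The string ab is accepted by M1 but not by M2.
No shorter string lies in the difference, and ab is the lexicographically first length-2 string in L(M1) \ L(M2).

ab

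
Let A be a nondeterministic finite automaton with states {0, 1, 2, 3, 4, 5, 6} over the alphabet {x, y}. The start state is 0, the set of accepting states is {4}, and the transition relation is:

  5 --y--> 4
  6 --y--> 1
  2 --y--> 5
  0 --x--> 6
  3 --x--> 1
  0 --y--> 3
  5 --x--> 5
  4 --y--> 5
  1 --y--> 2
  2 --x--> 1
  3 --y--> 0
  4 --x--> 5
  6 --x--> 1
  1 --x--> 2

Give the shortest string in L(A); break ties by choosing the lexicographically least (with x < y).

xxxyy

A breadth-first search from 0 reaches an accepting state first via the path 0 → 6 → 1 → 2 → 5 → 4 on input xxxyy.
No string of length < 5 is accepted (BFS exhausts all shorter strings without reaching an accepting state), and xxxyy is the lexicographically least accepting string of length 5.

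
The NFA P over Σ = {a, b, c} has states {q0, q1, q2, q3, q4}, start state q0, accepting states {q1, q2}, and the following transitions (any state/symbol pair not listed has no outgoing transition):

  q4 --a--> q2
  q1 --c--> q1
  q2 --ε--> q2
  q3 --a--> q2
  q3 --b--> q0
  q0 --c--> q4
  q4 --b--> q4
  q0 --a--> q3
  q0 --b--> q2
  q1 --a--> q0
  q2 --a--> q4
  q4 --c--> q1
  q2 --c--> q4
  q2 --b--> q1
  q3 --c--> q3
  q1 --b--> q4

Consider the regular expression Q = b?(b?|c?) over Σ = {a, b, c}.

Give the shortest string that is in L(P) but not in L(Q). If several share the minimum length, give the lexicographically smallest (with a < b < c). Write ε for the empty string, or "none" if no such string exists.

The string aa is accepted by P but not by Q.
No shorter string lies in the difference, and aa is the lexicographically first length-2 string in L(P) \ L(Q).

aa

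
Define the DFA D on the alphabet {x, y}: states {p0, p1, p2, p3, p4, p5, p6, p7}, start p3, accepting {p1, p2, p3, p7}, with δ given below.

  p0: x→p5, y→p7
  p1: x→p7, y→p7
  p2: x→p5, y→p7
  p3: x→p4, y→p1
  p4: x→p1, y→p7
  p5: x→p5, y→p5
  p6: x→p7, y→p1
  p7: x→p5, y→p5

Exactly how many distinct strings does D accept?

8

The useful subgraph on states {p1, p3, p4, p7} is acyclic, so L(D) is finite; the longest accepting path visits 4 useful states, giving maximum string length 3.
Counting accepting paths from p3 by length: 1 of length 0, 1 of length 1, 4 of length 2, 2 of length 3. Total 8.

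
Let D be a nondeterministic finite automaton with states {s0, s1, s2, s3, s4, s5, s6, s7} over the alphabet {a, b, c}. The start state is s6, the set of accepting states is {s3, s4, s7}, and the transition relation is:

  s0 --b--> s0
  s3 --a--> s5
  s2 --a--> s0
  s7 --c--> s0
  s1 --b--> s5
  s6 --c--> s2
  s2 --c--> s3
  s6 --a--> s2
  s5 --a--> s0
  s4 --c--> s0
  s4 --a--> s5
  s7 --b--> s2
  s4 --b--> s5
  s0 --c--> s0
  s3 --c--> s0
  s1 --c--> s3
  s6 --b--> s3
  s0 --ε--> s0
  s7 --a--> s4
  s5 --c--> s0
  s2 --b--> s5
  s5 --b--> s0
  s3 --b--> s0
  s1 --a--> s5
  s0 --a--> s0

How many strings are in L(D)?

The useful subgraph on states {s2, s3, s6} is acyclic, so L(D) is finite; the longest accepting path visits 3 useful states, giving maximum string length 2.
Counting accepting paths from s6 by length: 1 of length 1, 2 of length 2. Total 3.

3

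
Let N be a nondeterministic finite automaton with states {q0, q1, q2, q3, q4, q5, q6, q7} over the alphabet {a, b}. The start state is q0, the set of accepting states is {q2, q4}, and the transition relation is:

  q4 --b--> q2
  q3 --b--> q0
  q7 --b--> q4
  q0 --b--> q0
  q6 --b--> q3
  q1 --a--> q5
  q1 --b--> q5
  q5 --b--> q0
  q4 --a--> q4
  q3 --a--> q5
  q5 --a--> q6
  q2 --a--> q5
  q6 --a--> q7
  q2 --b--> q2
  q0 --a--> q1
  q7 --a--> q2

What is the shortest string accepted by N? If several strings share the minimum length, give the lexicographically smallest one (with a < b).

aaaaa

A breadth-first search from q0 reaches an accepting state first via the path q0 → q1 → q5 → q6 → q7 → q2 on input aaaaa.
No string of length < 5 is accepted (BFS exhausts all shorter strings without reaching an accepting state), and aaaaa is the lexicographically least accepting string of length 5.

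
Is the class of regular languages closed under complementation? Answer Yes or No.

Yes

Take a complete DFA for L and swap accepting and non-accepting states; the resulting DFA accepts exactly Σ* \ L.
So the regular languages are closed under complement.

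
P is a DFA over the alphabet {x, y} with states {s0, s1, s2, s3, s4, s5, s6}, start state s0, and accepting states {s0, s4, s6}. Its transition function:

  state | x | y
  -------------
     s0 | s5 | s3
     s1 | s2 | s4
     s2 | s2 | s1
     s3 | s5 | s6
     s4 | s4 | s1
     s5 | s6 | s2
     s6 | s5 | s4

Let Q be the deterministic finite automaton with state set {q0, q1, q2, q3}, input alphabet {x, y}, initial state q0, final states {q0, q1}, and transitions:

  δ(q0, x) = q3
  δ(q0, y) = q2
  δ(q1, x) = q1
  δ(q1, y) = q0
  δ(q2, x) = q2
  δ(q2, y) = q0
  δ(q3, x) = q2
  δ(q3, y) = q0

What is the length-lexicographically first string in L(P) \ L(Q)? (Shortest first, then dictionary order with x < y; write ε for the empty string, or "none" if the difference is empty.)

xx

The string xx is accepted by P but not by Q.
No shorter string lies in the difference, and xx is the lexicographically first length-2 string in L(P) \ L(Q).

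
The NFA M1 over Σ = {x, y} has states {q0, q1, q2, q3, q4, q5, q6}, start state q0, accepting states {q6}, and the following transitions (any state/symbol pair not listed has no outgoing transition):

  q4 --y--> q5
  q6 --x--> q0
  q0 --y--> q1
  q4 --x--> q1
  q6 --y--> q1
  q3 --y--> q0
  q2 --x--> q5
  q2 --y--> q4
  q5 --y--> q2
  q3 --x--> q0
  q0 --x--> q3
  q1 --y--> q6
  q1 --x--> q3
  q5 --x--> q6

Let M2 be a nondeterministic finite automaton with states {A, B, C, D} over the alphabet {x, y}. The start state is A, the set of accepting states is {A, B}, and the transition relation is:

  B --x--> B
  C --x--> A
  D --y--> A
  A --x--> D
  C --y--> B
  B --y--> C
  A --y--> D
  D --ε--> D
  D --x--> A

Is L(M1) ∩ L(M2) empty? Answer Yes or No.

No

The string yy is accepted by both M1 and M2.
Hence L(M1) ∩ L(M2) ≠ ∅.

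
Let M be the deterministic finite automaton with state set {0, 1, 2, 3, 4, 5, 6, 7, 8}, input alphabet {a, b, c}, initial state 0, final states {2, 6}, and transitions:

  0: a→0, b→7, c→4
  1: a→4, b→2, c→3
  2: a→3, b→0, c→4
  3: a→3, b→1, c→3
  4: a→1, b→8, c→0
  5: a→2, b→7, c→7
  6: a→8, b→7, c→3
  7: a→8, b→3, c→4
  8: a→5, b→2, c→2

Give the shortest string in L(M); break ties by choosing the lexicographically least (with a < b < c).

A breadth-first search from 0 reaches an accepting state first via the path 0 → 7 → 8 → 2 on input bab.
No string of length < 3 is accepted (BFS exhausts all shorter strings without reaching an accepting state), and bab is the lexicographically least accepting string of length 3.

bab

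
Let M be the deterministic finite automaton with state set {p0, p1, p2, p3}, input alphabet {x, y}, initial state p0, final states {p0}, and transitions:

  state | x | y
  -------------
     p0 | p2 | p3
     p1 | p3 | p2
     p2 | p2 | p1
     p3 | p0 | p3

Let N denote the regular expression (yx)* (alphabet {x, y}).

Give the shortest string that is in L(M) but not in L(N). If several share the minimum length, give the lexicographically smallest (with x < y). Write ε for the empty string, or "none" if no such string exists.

yyx

The string yyx is accepted by M but not by N.
No shorter string lies in the difference, and yyx is the lexicographically first length-3 string in L(M) \ L(N).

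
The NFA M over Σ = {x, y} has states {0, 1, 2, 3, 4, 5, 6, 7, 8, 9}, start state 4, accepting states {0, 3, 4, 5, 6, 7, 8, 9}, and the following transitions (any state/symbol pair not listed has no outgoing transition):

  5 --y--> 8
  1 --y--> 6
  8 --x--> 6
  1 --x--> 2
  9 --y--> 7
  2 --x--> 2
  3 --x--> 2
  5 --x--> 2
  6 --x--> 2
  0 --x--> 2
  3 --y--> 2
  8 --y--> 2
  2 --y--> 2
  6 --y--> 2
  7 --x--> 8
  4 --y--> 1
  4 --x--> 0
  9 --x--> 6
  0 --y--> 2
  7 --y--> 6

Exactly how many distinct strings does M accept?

3

The useful subgraph on states {0, 1, 4, 6} is acyclic, so L(M) is finite; the longest accepting path visits 3 useful states, giving maximum string length 2.
Counting accepting paths from 4 by length: 1 of length 0, 1 of length 1, 1 of length 2. Total 3.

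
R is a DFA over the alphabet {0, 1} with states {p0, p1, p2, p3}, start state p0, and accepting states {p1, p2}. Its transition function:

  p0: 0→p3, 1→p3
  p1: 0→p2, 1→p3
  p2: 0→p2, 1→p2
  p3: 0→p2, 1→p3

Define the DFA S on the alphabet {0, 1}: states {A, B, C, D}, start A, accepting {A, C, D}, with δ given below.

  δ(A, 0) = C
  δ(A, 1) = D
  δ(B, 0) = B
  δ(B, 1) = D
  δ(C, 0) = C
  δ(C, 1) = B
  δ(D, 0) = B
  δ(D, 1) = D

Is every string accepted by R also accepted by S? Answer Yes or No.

The string 10 is in L(R) but not in L(S).
So L(R) ⊄ L(S).

No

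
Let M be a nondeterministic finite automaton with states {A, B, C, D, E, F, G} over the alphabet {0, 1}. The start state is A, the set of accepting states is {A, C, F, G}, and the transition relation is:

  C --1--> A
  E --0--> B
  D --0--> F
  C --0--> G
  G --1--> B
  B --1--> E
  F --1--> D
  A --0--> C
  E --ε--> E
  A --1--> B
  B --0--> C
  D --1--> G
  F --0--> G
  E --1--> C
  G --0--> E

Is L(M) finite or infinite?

State A is reachable from the start and can reach an accepting state, and it lies on the cycle A → B → C → A.
Traversing that cycle any number of times yields accepted strings of unbounded length, so the language is infinite.

infinite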